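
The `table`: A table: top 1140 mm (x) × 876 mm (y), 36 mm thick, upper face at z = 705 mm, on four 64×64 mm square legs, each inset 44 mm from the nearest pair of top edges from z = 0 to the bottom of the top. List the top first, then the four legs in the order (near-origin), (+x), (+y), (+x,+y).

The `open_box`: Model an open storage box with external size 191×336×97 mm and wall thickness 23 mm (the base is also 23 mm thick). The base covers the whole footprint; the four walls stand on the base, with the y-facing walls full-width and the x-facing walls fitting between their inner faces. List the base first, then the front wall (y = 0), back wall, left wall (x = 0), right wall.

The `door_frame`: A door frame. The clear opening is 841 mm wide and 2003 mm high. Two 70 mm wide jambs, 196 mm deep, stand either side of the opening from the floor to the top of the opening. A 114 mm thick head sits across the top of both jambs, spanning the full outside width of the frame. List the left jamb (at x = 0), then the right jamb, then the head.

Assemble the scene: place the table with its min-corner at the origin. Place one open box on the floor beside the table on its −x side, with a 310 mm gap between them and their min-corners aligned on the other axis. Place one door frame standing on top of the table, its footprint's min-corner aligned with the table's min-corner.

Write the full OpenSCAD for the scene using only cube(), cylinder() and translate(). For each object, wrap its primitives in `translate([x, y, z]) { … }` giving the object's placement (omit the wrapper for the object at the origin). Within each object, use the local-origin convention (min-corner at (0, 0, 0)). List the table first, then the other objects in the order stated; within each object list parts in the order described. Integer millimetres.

translate([0, 0, 669]) cube([1140, 876, 36]);
translate([44, 44, 0]) cube([64, 64, 669]);
translate([1032, 44, 0]) cube([64, 64, 669]);
translate([44, 768, 0]) cube([64, 64, 669]);
translate([1032, 768, 0]) cube([64, 64, 669]);
translate([-501, 0, 0]) {
  cube([191, 336, 23]);
  translate([0, 0, 23]) cube([191, 23, 74]);
  translate([0, 313, 23]) cube([191, 23, 74]);
  translate([0, 23, 23]) cube([23, 290, 74]);
  translate([168, 23, 23]) cube([23, 290, 74]);
}
translate([0, 0, 705]) {
  cube([70, 196, 2003]);
  translate([911, 0, 0]) cube([70, 196, 2003]);
  translate([0, 0, 2003]) cube([981, 196, 114]);
}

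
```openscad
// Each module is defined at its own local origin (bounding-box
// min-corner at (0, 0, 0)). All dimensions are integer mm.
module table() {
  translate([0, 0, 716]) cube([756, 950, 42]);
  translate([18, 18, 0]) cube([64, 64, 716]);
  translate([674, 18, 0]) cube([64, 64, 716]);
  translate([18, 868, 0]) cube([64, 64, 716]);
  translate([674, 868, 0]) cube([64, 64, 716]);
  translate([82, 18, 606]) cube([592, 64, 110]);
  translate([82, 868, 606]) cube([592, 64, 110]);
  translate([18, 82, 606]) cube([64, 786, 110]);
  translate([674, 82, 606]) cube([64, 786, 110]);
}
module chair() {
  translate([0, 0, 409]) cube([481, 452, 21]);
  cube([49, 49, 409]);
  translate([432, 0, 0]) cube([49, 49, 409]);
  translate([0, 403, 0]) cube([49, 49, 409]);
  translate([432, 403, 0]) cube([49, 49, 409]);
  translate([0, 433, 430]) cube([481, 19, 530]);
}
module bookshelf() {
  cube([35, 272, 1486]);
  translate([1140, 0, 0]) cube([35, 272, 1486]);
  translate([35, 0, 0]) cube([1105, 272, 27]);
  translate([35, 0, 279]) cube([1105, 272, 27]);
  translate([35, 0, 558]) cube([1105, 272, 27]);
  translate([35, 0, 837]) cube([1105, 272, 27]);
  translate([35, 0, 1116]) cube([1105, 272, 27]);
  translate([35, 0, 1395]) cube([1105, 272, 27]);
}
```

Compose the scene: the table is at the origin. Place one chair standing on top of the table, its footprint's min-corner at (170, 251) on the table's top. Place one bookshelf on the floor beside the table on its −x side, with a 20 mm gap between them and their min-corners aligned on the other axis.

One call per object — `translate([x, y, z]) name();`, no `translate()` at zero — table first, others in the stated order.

table();
translate([170, 251, 758]) chair();
translate([-1195, 0, 0]) bookshelf();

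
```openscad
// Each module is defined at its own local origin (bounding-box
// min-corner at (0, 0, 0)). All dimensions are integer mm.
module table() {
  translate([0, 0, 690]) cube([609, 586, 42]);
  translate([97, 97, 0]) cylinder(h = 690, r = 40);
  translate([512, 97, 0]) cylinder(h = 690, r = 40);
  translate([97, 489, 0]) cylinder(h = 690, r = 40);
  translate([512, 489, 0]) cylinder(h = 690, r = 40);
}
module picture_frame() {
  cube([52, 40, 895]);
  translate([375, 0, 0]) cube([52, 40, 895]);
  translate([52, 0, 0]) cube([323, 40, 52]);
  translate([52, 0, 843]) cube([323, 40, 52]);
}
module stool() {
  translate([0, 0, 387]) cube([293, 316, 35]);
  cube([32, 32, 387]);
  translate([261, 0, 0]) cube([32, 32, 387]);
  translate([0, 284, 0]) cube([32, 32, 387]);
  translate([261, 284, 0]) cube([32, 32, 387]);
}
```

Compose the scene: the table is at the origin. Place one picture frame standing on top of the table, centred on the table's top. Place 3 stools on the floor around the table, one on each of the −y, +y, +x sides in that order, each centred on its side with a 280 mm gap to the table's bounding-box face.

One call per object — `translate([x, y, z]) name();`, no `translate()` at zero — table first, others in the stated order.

table();
translate([91, 273, 732]) picture_frame();
translate([158, -596, 0]) stool();
translate([158, 866, 0]) stool();
translate([889, 135, 0]) stool();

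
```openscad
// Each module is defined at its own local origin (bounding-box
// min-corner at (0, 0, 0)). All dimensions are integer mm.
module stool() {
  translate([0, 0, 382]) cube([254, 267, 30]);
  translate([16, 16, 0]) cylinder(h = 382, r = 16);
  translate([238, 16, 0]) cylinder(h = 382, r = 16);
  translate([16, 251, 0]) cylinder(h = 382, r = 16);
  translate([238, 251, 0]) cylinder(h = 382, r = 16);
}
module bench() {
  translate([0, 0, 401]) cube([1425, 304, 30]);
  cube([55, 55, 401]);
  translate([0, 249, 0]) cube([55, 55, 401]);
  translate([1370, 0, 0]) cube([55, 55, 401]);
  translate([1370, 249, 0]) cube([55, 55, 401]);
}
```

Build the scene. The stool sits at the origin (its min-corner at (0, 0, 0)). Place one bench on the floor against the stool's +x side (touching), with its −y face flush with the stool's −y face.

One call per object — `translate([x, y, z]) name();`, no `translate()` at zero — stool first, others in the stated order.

stool();
translate([254, 0, 0]) bench();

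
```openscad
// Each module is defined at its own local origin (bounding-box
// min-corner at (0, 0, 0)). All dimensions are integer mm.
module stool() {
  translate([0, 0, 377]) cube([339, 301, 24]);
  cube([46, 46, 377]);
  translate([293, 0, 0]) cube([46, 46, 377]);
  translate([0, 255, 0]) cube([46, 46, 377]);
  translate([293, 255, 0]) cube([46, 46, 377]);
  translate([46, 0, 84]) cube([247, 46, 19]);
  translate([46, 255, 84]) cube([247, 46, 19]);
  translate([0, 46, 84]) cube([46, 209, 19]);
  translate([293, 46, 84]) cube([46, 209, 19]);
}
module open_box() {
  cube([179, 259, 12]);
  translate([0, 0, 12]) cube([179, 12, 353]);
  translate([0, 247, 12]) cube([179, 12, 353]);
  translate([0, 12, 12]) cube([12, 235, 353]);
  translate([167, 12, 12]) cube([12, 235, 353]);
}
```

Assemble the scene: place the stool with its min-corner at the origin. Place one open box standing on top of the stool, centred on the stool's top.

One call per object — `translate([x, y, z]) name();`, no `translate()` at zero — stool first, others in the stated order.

stool();
translate([80, 21, 401]) open_box();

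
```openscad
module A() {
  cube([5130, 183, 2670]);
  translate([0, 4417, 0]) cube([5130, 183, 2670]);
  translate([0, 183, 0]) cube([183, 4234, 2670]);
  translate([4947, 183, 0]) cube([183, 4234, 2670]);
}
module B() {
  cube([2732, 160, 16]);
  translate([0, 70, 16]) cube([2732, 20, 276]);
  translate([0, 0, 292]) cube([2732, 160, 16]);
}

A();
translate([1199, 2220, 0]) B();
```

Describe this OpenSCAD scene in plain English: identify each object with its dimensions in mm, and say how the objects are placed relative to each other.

A is the wall frame of a small rectangular building: four walls, each 2670 mm tall and 183 mm thick, enclosing a footprint 5130 mm (x) by 4600 mm (y) outside-to-outside, with no floor or roof. The front and back walls (the −y and +y sides) span the full width; the two side walls fit between them.

B is an I-beam lying along x, 2732 mm long. Overall section height 308 mm. Two flanges 160 mm wide (y) and 16 mm thick, one on the floor and one at the top; a web 20 mm thick runs between them, centred on the flange width.

The I-beam sits inside the house frame, centred.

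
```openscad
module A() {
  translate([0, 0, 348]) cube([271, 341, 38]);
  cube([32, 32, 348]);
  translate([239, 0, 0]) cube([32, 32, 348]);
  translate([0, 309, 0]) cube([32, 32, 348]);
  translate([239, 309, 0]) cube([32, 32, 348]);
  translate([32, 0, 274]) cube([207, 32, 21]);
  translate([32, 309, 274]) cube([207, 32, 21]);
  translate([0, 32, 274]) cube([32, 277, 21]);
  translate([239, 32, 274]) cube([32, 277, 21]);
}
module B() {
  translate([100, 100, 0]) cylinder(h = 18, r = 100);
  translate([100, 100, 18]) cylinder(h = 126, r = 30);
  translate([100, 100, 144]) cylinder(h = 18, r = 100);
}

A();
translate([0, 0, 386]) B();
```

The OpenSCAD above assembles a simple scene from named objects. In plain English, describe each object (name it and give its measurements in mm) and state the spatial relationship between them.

A is a simple wooden stool: a rectangular seat 271 mm (x) by 341 mm (y), 38 mm thick, top face at z = 386 mm, on four square legs, each 32×32 mm in cross-section. The legs rest on z = 0, each flush with a corner of the seat. Four stretchers, 32 mm wide and 21 mm tall, connect adjacent legs with their undersides at z = 274 mm, each running between the inner faces of the legs it joins and aligned with the legs' outer faces on the other axis.

B is a spool: two coaxial disc flanges of radius 100 mm and thickness 18 mm, joined by a core cylinder of radius 30 mm and height 126 mm. The lower flange rests on z = 0 and the three cylinders share a vertical axis.

The spool is on top of the stool.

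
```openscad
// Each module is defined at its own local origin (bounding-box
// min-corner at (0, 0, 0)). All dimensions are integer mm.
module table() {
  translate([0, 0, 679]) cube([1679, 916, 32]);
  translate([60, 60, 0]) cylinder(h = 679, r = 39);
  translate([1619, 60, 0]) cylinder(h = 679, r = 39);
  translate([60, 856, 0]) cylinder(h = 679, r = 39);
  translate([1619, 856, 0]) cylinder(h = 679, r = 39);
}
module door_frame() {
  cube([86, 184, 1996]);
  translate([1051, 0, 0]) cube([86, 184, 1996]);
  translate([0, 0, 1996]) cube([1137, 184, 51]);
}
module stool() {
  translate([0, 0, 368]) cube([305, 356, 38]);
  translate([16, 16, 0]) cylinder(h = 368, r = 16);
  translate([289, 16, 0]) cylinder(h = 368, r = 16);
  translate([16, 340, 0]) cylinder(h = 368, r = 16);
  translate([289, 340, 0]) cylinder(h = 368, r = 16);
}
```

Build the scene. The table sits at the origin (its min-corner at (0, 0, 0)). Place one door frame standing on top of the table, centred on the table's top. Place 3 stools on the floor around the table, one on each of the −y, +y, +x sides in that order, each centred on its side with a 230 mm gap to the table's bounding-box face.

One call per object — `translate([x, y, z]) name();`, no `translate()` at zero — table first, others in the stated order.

table();
translate([271, 366, 711]) door_frame();
translate([687, -586, 0]) stool();
translate([687, 1146, 0]) stool();
translate([1909, 280, 0]) stool();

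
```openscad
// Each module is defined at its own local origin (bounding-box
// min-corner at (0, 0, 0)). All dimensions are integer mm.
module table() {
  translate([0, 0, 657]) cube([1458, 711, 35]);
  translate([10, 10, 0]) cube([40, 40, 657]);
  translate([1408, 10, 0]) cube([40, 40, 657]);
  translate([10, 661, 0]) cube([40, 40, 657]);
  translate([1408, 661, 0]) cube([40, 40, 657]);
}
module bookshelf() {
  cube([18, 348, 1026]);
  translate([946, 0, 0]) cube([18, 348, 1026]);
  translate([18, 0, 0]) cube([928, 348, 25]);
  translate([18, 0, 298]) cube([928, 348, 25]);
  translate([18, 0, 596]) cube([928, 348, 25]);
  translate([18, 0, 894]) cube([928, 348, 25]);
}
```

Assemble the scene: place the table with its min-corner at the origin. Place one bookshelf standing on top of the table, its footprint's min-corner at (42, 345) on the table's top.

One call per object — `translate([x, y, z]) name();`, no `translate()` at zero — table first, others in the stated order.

table();
translate([42, 345, 692]) bookshelf();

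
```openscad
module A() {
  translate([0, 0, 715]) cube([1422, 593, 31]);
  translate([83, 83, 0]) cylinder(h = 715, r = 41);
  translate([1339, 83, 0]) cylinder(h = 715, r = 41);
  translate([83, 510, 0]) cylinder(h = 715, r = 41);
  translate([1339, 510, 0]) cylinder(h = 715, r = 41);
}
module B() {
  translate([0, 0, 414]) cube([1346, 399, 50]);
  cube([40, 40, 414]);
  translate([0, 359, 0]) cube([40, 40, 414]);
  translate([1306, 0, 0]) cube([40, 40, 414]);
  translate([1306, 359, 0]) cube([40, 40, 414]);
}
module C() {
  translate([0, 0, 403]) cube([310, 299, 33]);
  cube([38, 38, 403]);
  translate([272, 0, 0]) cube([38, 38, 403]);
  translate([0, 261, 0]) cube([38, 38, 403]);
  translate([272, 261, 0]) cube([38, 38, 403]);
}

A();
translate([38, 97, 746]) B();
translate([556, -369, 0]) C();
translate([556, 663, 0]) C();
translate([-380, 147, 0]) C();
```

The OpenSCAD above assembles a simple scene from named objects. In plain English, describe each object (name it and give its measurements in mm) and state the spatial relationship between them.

A is a table with a 1422×593 mm rectangular top, 31 mm thick, top surface at z = 746 mm, supported by four round legs of 82 mm diameter, each leg's bounding box inset 42 mm from the nearest pair of top edges, running from the floor.

B is a long wooden bench with a 1346 mm (x) × 399 mm (y) seat, 50 mm thick, its top surface 464 mm above the floor. Four 40 mm square legs at the seat corners, flush with the edges, run from z = 0 to the seat underside.

C is a simple wooden stool: a rectangular seat 310 mm (x) by 299 mm (y), 33 mm thick, top face at z = 436 mm, on four square legs, each 38×38 mm in cross-section. The legs rest on z = 0, each flush with a corner of the seat.

The bench is on top of the table, centred. Three stools sit around the table at the −y, +y, −x sides.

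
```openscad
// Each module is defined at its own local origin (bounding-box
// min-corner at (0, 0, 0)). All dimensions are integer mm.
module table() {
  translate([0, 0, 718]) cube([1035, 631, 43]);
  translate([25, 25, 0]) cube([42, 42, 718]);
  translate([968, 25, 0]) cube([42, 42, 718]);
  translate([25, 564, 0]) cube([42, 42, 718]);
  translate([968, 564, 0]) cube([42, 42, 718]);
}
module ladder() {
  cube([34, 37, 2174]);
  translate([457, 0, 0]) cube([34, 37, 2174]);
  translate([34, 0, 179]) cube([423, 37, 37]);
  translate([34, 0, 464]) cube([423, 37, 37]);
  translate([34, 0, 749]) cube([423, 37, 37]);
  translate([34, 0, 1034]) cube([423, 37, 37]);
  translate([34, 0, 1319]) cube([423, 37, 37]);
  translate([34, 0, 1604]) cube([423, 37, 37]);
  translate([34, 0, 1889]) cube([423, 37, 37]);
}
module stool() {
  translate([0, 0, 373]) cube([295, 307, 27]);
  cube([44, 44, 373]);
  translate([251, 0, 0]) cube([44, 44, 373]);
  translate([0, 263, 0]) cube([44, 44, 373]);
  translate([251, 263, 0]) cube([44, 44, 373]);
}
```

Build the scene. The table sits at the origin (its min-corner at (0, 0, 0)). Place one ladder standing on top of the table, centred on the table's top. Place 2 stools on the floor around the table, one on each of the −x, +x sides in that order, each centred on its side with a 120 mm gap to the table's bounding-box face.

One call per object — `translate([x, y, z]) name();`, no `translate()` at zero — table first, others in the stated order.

table();
translate([272, 297, 761]) ladder();
translate([-415, 162, 0]) stool();
translate([1155, 162, 0]) stool();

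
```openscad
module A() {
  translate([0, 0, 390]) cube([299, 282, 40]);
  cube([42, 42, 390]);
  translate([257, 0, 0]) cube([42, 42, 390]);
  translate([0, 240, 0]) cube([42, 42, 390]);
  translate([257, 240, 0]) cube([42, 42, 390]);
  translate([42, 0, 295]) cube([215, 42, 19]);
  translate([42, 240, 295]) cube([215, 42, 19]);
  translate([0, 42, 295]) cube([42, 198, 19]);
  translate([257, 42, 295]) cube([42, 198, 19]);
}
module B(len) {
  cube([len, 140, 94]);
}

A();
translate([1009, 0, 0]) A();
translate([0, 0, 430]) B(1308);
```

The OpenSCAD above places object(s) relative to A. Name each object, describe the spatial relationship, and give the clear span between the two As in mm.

Second stool starts at x = 1009; first ends at x = 299; clear span = 1009 − 299 = 710 mm.

A is a stool. B is a beam. A beam spans the tops of two stools. The clear span between the two stools is 710 mm.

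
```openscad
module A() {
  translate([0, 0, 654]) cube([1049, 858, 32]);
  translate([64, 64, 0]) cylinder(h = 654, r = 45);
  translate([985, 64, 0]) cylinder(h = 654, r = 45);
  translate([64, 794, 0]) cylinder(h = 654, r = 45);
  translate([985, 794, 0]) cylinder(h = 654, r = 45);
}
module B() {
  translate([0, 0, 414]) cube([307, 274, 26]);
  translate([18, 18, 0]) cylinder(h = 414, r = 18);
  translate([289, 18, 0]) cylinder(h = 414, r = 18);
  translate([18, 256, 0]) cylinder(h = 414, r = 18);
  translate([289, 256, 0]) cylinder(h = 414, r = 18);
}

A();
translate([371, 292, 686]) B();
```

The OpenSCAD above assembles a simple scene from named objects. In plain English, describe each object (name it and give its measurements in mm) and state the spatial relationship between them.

A is a table: top 1049 mm (x) × 858 mm (y), 32 mm thick, upper face at z = 686 mm, on four round legs of 90 mm diameter, each leg's bounding box inset 19 mm from the nearest pair of top edges, running from z = 0 to the bottom of the top.

B is a simple wooden stool: a rectangular seat 307 mm (x) by 274 mm (y), 26 mm thick, top face at z = 440 mm, on four round legs, each 36 mm in diameter. The legs rest on z = 0, each leg's axis is inset half a diameter from the nearest pair of seat edges (so the leg's bounding box is flush with the corner).

The stool is on top of the table, centred.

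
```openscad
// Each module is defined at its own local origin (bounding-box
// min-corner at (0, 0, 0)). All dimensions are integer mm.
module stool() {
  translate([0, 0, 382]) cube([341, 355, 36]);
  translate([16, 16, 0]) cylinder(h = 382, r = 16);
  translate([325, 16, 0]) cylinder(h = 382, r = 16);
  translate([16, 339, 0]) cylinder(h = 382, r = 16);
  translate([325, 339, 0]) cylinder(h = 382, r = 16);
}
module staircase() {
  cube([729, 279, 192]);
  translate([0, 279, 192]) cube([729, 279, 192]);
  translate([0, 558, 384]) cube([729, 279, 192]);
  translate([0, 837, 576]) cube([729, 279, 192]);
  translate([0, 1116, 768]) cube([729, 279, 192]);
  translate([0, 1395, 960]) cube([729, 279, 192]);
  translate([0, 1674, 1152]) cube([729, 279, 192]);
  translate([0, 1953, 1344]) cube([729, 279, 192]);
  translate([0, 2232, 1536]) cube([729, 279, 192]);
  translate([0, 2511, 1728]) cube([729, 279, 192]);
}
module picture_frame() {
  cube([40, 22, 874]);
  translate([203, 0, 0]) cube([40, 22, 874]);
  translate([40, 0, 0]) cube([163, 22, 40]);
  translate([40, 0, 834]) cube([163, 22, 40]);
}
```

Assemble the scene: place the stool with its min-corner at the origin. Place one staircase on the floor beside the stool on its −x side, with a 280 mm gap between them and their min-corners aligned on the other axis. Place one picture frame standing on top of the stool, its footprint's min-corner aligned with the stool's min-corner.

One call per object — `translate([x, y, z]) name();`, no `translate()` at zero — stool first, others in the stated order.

stool();
translate([-1009, 0, 0]) staircase();
translate([0, 0, 418]) picture_frame();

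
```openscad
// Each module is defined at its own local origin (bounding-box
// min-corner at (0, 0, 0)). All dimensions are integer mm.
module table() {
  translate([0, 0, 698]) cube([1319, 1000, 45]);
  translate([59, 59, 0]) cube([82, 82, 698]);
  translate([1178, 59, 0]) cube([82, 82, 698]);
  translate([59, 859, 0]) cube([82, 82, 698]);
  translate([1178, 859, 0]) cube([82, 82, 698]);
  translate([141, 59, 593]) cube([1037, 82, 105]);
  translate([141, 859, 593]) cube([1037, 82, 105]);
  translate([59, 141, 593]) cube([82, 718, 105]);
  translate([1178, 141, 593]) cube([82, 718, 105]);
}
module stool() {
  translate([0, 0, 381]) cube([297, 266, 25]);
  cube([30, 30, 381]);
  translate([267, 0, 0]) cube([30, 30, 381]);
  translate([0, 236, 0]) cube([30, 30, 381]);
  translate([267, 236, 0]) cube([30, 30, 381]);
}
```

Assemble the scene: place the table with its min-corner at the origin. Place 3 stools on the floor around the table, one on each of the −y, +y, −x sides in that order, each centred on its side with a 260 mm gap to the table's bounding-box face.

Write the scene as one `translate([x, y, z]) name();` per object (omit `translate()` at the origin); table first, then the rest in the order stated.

table();
translate([511, -526, 0]) stool();
translate([511, 1260, 0]) stool();
translate([-557, 367, 0]) stool();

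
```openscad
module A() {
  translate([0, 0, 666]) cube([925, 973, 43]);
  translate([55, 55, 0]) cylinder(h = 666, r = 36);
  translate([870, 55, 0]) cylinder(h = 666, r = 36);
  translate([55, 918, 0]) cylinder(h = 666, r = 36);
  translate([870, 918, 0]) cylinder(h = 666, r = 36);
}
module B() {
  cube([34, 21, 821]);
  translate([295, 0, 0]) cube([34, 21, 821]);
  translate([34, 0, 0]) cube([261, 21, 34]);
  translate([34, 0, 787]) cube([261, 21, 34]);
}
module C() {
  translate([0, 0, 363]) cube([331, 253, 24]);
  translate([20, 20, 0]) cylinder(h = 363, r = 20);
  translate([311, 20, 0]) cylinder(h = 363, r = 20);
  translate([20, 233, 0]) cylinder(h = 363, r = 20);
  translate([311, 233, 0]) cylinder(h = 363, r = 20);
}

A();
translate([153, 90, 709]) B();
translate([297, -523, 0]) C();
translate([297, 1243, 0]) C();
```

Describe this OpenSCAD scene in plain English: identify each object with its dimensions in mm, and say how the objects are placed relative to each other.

A is a table with a 925×973 mm rectangular top, 43 mm thick, top surface at z = 709 mm, supported by four round legs of 72 mm diameter, each leg's bounding box inset 19 mm from the nearest pair of top edges, running from the floor.

B is a rectangular picture frame lying in the x–z plane (depth along y). The opening is 261 mm wide (x) by 753 mm tall (z), surrounded by a border 34 mm wide on all four sides. The frame is 21 mm deep and is made of two full-height vertical stiles with two horizontal rails fitted between them.

C is a four-legged stool. The seat is 331×253 mm, 24 mm thick, top at z = 387 mm. It stands on four round legs, each 40 mm in diameter, from z = 0 to the seat underside, each leg's axis is inset half a diameter from the nearest pair of seat edges (so the leg's bounding box is flush with the corner).

The picture frame is on top of the table. Two stools sit around the table at the −y, +y sides.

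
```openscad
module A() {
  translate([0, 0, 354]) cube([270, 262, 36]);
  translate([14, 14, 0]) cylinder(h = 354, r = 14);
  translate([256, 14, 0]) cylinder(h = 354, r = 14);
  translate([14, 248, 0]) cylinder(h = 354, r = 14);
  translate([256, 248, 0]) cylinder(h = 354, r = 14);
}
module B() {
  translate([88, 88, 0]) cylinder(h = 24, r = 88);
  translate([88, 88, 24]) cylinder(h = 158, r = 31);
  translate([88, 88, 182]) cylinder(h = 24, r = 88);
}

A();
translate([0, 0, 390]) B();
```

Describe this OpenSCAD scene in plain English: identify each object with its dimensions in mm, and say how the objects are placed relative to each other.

A is a simple wooden stool: a rectangular seat 270 mm (x) by 262 mm (y), 36 mm thick, top face at z = 390 mm, on four round legs, each 28 mm in diameter. The legs rest on z = 0, each leg's axis is inset half a diameter from the nearest pair of seat edges (so the leg's bounding box is flush with the corner).

B is a spool: two coaxial disc flanges of radius 88 mm and thickness 24 mm, joined by a core cylinder of radius 31 mm and height 158 mm. The lower flange rests on z = 0 and the three cylinders share a vertical axis.

The spool is on top of the stool.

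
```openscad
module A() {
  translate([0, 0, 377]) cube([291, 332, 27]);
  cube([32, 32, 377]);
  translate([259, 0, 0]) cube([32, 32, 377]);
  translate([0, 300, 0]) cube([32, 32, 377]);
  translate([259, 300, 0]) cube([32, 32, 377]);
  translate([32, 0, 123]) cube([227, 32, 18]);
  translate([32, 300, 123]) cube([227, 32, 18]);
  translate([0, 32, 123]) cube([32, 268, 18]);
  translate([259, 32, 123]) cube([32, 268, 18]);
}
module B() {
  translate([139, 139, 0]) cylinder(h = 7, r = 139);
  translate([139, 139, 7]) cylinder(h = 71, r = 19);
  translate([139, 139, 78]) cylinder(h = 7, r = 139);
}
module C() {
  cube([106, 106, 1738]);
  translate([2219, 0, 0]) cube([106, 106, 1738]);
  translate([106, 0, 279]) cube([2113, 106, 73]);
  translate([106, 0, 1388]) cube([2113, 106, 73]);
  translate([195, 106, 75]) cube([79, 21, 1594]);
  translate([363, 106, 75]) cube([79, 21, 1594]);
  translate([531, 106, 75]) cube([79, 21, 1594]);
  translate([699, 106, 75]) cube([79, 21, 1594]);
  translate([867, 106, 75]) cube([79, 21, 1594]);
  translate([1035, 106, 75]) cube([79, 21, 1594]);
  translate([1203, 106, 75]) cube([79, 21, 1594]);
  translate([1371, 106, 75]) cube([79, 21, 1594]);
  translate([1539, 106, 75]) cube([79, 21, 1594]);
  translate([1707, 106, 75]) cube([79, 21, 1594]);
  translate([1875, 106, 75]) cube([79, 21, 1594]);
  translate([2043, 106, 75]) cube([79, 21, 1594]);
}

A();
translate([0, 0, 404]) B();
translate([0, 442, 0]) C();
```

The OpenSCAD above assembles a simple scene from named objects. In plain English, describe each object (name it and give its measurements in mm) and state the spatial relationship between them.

A is a four-legged stool. The seat is a 291×332×27 mm slab whose top surface is at z = 404 mm; four square legs, each 32×32 mm in cross-section, run from the floor (z = 0) to the underside of the seat, each flush with a corner of the seat. Four stretchers, 32 mm wide and 18 mm tall, connect adjacent legs with their undersides at z = 123 mm, each running between the inner faces of the legs it joins and aligned with the legs' outer faces on the other axis.

B is a spool: two coaxial disc flanges of radius 139 mm and thickness 7 mm, joined by a core cylinder of radius 19 mm and height 71 mm. The lower flange rests on z = 0 and the three cylinders share a vertical axis.

C is a fence section. Two 106×106 mm posts, 1738 mm tall, stand on the floor with a clear span of 2113 mm between their inner faces. Two horizontal rails of 106×73 mm section span the gap between the posts with their undersides at z = 279 mm and z = 1388 mm, flush with the posts' −y face. 12 pickets, each 79 mm wide, 21 mm thick and 1594 mm tall, are fixed to the +y face of the rails with their bottoms at z = 75 mm, evenly spaced across the span with equal gaps (rounded down to the nearest mm) at the −x end and between each pair — any rounding remainder accumulates at the +x end.

The spool is on top of the stool. The fence section is on the floor beside the stool on its +y side.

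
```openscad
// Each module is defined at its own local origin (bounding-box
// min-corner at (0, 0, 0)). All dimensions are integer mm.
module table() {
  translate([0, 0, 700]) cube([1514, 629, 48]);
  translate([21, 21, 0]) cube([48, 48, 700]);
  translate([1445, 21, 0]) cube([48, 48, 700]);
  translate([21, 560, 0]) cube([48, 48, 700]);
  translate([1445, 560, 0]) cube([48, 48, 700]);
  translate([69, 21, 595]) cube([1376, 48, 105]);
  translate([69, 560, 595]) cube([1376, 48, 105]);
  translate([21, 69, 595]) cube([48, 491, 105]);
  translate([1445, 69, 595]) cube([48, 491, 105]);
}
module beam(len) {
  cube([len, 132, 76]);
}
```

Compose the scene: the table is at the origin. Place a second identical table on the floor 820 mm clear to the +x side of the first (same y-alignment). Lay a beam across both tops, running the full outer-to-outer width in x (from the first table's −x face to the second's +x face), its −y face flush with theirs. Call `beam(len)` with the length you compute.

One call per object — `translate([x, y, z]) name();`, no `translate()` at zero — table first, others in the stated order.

table();
translate([2334, 0, 0]) table();
translate([0, 0, 748]) beam(3848);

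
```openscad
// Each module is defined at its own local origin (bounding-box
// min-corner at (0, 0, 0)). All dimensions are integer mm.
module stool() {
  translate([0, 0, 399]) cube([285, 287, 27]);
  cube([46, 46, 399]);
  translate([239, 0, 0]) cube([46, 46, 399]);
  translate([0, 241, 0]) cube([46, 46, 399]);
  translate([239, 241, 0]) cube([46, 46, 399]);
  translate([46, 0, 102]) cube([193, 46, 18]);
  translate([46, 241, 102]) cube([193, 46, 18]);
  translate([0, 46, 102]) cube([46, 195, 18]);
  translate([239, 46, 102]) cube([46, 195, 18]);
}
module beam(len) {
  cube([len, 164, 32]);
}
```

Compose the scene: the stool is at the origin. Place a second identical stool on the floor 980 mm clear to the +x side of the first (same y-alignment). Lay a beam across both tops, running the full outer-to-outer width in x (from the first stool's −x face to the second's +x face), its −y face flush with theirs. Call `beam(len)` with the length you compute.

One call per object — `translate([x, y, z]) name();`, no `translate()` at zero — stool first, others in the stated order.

stool();
translate([1265, 0, 0]) stool();
translate([0, 0, 426]) beam(1550);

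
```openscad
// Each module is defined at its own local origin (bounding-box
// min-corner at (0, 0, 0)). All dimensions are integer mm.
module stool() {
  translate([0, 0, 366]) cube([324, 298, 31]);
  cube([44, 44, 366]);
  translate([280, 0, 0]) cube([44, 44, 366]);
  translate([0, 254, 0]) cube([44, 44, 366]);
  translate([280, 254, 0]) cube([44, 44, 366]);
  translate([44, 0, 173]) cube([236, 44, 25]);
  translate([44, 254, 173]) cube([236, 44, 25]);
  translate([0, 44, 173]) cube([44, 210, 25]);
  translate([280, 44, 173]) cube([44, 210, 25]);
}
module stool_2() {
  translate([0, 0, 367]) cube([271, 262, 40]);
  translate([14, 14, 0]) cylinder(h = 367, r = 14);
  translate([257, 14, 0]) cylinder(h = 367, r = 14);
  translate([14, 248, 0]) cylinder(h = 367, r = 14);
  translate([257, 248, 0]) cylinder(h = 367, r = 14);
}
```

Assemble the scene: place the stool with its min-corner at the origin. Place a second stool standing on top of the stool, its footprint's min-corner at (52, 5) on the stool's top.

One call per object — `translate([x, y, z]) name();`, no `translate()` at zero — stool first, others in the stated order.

stool();
translate([52, 5, 397]) stool_2();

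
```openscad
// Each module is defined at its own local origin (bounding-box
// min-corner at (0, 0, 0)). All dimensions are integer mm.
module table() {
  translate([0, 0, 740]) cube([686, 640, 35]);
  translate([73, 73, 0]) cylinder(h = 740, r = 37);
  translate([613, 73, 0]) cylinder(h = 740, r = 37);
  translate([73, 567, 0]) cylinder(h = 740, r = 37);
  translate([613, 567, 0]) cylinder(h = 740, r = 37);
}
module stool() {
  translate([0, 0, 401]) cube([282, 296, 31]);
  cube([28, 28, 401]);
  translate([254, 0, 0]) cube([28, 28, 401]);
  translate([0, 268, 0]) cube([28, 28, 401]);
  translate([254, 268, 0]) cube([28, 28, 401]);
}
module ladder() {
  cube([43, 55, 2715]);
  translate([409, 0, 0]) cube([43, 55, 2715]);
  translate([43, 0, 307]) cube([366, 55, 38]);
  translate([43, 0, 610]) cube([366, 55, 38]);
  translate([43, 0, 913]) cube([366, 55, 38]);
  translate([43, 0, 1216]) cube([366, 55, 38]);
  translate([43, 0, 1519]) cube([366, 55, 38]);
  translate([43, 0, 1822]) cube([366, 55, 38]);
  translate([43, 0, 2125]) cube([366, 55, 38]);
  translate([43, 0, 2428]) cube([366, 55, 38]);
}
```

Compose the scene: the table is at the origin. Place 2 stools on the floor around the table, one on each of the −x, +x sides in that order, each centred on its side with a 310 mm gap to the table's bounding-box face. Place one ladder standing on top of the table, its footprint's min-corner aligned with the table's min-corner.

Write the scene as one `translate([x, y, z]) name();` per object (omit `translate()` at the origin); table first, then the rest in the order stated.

table();
translate([-592, 172, 0]) stool();
translate([996, 172, 0]) stool();
translate([0, 0, 775]) ladder();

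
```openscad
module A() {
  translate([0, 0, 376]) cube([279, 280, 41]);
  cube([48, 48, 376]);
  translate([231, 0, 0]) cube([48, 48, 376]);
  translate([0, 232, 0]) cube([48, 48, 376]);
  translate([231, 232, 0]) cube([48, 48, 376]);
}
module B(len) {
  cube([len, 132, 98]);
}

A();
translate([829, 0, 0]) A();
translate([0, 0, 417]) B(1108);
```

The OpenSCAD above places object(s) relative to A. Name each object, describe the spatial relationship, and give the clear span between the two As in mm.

Second stool starts at x = 829; first ends at x = 279; clear span = 829 − 279 = 550 mm.

A is a stool. B is a beam. A beam spans the tops of two stools. The clear span between the two stools is 550 mm.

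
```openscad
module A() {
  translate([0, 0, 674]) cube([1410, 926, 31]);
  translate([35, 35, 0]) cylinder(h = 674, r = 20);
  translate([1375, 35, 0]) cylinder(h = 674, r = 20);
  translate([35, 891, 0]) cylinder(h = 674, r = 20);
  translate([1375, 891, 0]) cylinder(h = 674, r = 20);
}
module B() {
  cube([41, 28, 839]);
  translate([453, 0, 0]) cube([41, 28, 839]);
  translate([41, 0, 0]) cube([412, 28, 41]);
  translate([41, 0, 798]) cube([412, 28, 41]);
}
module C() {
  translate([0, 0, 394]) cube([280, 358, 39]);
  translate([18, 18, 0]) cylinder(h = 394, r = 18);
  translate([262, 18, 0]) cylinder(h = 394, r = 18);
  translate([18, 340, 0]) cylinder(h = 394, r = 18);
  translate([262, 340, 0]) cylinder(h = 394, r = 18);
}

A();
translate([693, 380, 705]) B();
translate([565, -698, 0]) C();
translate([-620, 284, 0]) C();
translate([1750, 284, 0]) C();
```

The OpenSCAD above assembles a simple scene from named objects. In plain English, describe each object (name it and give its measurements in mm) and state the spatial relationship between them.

A is a table: top 1410 mm (x) × 926 mm (y), 31 mm thick, upper face at z = 705 mm, on four round legs of 40 mm diameter, each leg's bounding box inset 15 mm from the nearest pair of top edges, running from z = 0 to the bottom of the top.

B is a rectangular picture frame lying in the x–z plane (depth along y). The opening is 412 mm wide (x) by 757 mm tall (z), surrounded by a border 41 mm wide on all four sides. The frame is 28 mm deep and is made of two full-height vertical stiles with two horizontal rails fitted between them.

C is a simple wooden stool: a rectangular seat 280 mm (x) by 358 mm (y), 39 mm thick, top face at z = 433 mm, on four round legs, each 36 mm in diameter. The legs rest on z = 0, each leg's axis is inset half a diameter from the nearest pair of seat edges (so the leg's bounding box is flush with the corner).

The picture frame is on top of the table. Three stools sit around the table at the −y, −x, +x sides.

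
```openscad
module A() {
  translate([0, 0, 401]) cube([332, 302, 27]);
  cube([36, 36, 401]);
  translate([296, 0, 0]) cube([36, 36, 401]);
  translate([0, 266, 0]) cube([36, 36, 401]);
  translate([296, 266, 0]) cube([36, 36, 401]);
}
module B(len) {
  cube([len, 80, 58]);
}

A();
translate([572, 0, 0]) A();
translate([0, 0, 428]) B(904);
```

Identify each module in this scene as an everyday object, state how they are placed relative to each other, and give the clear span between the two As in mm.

A is a stool. B is a beam. A beam spans the tops of two stools. The clear span between the two stools is 240 mm.

Second stool starts at x = 572; first ends at x = 332; clear span = 572 − 332 = 240 mm.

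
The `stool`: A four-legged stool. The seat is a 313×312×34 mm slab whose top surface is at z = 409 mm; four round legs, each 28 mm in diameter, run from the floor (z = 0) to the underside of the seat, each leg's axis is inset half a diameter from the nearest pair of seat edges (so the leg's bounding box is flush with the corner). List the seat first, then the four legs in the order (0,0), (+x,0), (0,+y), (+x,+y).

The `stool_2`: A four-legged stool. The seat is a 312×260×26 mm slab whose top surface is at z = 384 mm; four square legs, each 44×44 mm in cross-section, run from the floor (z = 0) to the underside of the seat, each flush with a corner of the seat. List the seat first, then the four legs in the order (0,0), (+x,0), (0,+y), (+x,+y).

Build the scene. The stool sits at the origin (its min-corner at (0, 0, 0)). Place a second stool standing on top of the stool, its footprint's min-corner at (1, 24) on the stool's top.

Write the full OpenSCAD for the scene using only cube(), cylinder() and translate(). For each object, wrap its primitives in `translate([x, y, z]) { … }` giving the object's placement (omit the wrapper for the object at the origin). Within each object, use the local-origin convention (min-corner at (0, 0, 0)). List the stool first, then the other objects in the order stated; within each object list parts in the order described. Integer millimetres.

translate([0, 0, 375]) cube([313, 312, 34]);
translate([14, 14, 0]) cylinder(h = 375, r = 14);
translate([299, 14, 0]) cylinder(h = 375, r = 14);
translate([14, 298, 0]) cylinder(h = 375, r = 14);
translate([299, 298, 0]) cylinder(h = 375, r = 14);
translate([1, 24, 409]) {
  translate([0, 0, 358]) cube([312, 260, 26]);
  cube([44, 44, 358]);
  translate([268, 0, 0]) cube([44, 44, 358]);
  translate([0, 216, 0]) cube([44, 44, 358]);
  translate([268, 216, 0]) cube([44, 44, 358]);
}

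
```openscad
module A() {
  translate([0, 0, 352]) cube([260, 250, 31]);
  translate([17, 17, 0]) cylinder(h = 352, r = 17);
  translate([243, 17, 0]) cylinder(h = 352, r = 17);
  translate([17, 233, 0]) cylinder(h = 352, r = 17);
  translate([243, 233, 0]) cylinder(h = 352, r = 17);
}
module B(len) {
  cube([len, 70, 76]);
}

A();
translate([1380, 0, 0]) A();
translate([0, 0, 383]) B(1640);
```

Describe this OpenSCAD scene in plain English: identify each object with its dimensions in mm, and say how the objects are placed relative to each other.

A is a simple wooden stool: a rectangular seat 260 mm (x) by 250 mm (y), 31 mm thick, top face at z = 383 mm, on four round legs, each 34 mm in diameter. The legs rest on z = 0, each leg's axis is inset half a diameter from the nearest pair of seat edges (so the leg's bounding box is flush with the corner).

B is a rectangular beam 1640 mm long (x), 70 mm deep (y), 76 mm thick (z).

The beam spans the tops of two stools placed 1120 mm apart, resting at z = 383 mm.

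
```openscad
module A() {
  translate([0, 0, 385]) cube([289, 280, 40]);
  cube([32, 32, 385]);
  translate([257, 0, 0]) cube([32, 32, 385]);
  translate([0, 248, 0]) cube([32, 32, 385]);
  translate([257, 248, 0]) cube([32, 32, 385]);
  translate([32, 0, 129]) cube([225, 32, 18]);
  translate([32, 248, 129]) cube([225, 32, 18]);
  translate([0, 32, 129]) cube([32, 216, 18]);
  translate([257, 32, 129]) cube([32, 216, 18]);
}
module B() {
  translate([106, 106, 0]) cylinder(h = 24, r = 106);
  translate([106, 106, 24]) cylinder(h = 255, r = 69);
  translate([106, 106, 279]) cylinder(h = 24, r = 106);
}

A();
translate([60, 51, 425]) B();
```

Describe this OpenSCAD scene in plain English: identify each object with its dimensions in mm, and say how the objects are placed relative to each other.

A is a simple wooden stool: a rectangular seat 289 mm (x) by 280 mm (y), 40 mm thick, top face at z = 425 mm, on four square legs, each 32×32 mm in cross-section. The legs rest on z = 0, each flush with a corner of the seat. Four stretchers, 32 mm wide and 18 mm tall, connect adjacent legs with their undersides at z = 129 mm, each running between the inner faces of the legs it joins and aligned with the legs' outer faces on the other axis.

B is a spool: two coaxial disc flanges of radius 106 mm and thickness 24 mm, joined by a core cylinder of radius 69 mm and height 255 mm. The lower flange rests on z = 0 and the three cylinders share a vertical axis.

The spool is on top of the stool.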